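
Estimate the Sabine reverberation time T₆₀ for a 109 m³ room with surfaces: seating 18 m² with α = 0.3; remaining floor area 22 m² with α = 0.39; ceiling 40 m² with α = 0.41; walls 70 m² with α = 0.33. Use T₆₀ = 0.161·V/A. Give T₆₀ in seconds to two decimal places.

0.33 s

Summing Sᵢαᵢ: 18·0.3 + 22·0.39 + 40·0.41 + 70·0.33 = 53.48 m².
T₆₀ = 0.161·V/A = 0.161·109/53.48 = 0.328 s.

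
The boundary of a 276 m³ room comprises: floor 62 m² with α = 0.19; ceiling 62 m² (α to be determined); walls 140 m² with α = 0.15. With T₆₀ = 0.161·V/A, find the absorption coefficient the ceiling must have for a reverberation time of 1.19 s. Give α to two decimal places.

0.07

Required total absorption A = 0.161·276/1.19 = 37.34 m².
Absorption from the other surfaces = 62·0.19 + 140·0.15 = 32.78 m², so the ceiling must supply 4.56 m² over 62 m².
α = 4.56/62 = 0.074.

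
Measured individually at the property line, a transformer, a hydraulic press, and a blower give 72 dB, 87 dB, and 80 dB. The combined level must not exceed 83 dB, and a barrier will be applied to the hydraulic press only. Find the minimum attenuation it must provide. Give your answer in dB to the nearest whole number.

Fixed contribution from the other sources: Σ 10^(L/10) = 10^(72/10) + 10^(80/10) = 1.158e+08 (80.64 dB).
To meet 83 dB overall, the treated hydraulic press may contribute at most 10^(83/10) − 1.158e+08 = 8.368e+07, i.e. 79.23 dB.
So the hydraulic press must be reduced from 87 to 79.23 dB: IL = 7.77 dB.

8 dB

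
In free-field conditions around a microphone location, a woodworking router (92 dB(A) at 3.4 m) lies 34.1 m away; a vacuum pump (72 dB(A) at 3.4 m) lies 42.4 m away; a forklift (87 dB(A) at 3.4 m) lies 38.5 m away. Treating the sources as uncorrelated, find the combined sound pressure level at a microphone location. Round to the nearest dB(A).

Apply inverse-square spreading to bring every level to the receiver, then sum 10^(L/10).
woodworking router: 92 − 20·log₁₀(34.1/3.4) = 92 − 20.03 = 71.97 dB(A).
vacuum pump: 72 − 20·log₁₀(42.4/3.4) = 72 − 21.92 = 50.08 dB(A).
forklift: 87 − 20·log₁₀(38.5/3.4) = 87 − 21.08 = 65.92 dB(A).
Σ 10^(L/10) = 1.977e+07 → L_total = 10·log₁₀(1.977e+07) = 72.96 dB(A).

73 dB(A)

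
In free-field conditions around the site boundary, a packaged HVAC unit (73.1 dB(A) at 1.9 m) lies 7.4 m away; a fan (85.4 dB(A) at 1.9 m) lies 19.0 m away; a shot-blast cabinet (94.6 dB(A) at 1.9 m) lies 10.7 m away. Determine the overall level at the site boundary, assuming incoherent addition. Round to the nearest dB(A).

80 dB(A)

First find each source's level at the receiver (point-source: −20·log₁₀(r/r_ref)), then combine on an intensity basis.
packaged HVAC unit: 73.1 − 20·log₁₀(7.4/1.9) = 73.1 − 11.81 = 61.29 dB(A).
fan: 85.4 − 20·log₁₀(19.0/1.9) = 85.4 − 20.00 = 65.40 dB(A).
shot-blast cabinet: 94.6 − 20·log₁₀(10.7/1.9) = 94.6 − 15.01 = 79.59 dB(A).
Σ 10^(L/10) = 9.575e+07 → L_total = 10·log₁₀(9.575e+07) = 79.81 dB(A).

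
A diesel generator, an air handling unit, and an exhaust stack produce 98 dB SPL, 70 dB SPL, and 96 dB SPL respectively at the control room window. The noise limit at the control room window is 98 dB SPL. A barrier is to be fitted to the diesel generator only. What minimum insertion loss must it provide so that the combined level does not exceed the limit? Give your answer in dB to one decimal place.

4.3 dB

Fixed contribution from the other sources: Σ 10^(L/10) = 10^(70/10) + 10^(96/10) = 3.991e+09 (96.01 dB SPL).
To meet 98 dB SPL overall, the treated diesel generator may contribute at most 10^(98/10) − 3.991e+09 = 2.319e+09, i.e. 93.65 dB SPL.
So the diesel generator must be reduced from 98 to 93.65 dB SPL: IL = 4.35 dB.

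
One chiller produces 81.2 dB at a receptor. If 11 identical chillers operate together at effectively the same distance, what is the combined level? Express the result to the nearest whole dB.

92 dB

N identical incoherent sources raise the level by 10·log₁₀ N.
L_total = 81.2 + 10·log₁₀(11) = 81.2 + 10.414 = 91.61 dB.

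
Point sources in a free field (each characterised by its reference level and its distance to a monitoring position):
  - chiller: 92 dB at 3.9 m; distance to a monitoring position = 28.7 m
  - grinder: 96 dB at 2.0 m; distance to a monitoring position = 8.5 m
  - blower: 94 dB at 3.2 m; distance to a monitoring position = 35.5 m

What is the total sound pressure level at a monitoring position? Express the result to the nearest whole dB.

84 dB

First find each source's level at the receiver (point-source: −20·log₁₀(r/r_ref)), then combine on an intensity basis.
chiller: 92 − 20·log₁₀(28.7/3.9) = 92 − 17.34 = 74.66 dB.
grinder: 96 − 20·log₁₀(8.5/2.0) = 96 − 12.57 = 83.43 dB.
blower: 94 − 20·log₁₀(35.5/3.2) = 94 − 20.90 = 73.10 dB.
Σ 10^(L/10) = 2.701e+08 → L_total = 10·log₁₀(2.701e+08) = 84.31 dB.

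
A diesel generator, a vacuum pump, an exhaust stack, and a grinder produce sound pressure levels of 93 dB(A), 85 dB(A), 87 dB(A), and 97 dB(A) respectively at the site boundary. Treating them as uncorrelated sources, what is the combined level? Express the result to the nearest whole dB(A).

For uncorrelated sources the intensities add, so convert each level to linear form, sum, and take 10·log₁₀ of the total.
Σ 10^(L/10) = 10^(93/10) + 10^(85/10) + 10^(87/10) + 10^(97/10) = 7.825e+09.
L_total = 10·log₁₀(7.825e+09) = 98.93 dB(A).

99 dB(A)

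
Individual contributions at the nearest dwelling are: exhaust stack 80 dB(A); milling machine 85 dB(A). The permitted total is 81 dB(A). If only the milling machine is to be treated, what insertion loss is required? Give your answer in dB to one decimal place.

10.9 dB

Fixed contribution from the other source: Σ 10^(L/10) = 10^(80/10) = 1.000e+08 (80.00 dB(A)).
The limit corresponds to 10^(81/10) = 1.259e+08; subtracting the fixed part leaves 2.589e+07 for the milling machine, i.e. 74.13 dB(A).
Required insertion loss = 85 − 74.13 = 10.87 dB.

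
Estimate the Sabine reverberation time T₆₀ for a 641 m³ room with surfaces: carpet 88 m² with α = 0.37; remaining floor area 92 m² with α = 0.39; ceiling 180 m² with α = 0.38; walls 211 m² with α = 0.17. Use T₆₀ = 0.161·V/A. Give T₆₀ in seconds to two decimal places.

Summing Sᵢαᵢ: 88·0.37 + 92·0.39 + 180·0.38 + 211·0.17 = 172.71 m².
T₆₀ = 0.161·V/A = 0.161·641/172.71 = 0.598 s.

0.60 s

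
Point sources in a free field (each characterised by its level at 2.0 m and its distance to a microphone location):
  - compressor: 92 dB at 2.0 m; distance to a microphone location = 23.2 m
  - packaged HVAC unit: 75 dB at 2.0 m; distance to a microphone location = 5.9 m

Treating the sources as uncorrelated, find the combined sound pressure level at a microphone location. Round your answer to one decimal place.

First find each source's level at the receiver (point-source: −20·log₁₀(r/r_ref)), then combine on an intensity basis.
compressor: 92 − 20·log₁₀(23.2/2.0) = 92 − 21.29 = 70.71 dB.
packaged HVAC unit: 75 − 20·log₁₀(5.9/2.0) = 75 − 9.40 = 65.60 dB.
Σ 10^(L/10) = 1.541e+07 → L_total = 10·log₁₀(1.541e+07) = 71.88 dB.

71.9 dB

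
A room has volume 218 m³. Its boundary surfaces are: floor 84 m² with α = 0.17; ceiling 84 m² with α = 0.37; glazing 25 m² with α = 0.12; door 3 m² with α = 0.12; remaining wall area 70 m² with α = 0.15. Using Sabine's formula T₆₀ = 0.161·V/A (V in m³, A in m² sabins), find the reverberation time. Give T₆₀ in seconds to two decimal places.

0.59 s

A = Σ Sᵢαᵢ = 84·0.17 + 84·0.37 + 25·0.12 + 3·0.12 + 70·0.15 = 59.22 m².
T₆₀ = 0.161 × 218 / 59.22 = 0.593 s.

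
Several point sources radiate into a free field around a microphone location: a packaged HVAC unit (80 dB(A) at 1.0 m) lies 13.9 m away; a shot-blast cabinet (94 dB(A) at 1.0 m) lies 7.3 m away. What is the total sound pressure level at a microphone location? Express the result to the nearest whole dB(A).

Propagate each source to the receiver with L = L_ref − 20·log₁₀(r/r_ref), then add intensities.
packaged HVAC unit: 80 − 20·log₁₀(13.9/1.0) = 80 − 22.86 = 57.14 dB(A).
shot-blast cabinet: 94 − 20·log₁₀(7.3/1.0) = 94 − 17.27 = 76.73 dB(A).
Σ 10^(L/10) = 4.765e+07 → L_total = 10·log₁₀(4.765e+07) = 76.78 dB(A).

77 dB(A)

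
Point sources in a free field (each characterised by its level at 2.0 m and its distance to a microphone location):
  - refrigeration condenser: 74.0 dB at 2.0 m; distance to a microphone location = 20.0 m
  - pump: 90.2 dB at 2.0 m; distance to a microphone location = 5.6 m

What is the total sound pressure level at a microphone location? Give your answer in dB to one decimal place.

81.3 dB

First find each source's level at the receiver (point-source: −20·log₁₀(r/r_ref)), then combine on an intensity basis.
refrigeration condenser: 74.0 − 20·log₁₀(20.0/2.0) = 74.0 − 20.00 = 54.00 dB.
pump: 90.2 − 20·log₁₀(5.6/2.0) = 90.2 − 8.94 = 81.26 dB.
Σ 10^(L/10) = 1.338e+08 → L_total = 10·log₁₀(1.338e+08) = 81.26 dB.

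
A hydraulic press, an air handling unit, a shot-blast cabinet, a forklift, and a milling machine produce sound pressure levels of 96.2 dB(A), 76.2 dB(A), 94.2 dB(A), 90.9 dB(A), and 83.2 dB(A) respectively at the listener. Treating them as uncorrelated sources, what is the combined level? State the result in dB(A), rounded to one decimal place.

Incoherent sources combine by intensity addition: L_total = 10·log₁₀(Σ 10^(L_i/10)).
Σ 10^(L/10) = 10^(96.2/10) + 10^(76.2/10) + 10^(94.2/10) + 10^(90.9/10) + 10^(83.2/10) = 8.280e+09.
L_total = 10·log₁₀(8.280e+09) = 99.18 dB(A).

99.2 dB(A)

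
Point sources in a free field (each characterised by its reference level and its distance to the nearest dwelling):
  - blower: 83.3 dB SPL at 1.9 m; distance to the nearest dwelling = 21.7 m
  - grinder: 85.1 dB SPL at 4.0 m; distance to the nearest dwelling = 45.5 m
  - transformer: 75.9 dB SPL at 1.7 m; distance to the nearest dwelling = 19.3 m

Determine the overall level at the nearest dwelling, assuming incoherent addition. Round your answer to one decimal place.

First find each source's level at the receiver (point-source: −20·log₁₀(r/r_ref)), then combine on an intensity basis.
blower: 83.3 − 20·log₁₀(21.7/1.9) = 83.3 − 21.15 = 62.15 dB SPL.
grinder: 85.1 − 20·log₁₀(45.5/4.0) = 85.1 − 21.12 = 63.98 dB SPL.
transformer: 75.9 − 20·log₁₀(19.3/1.7) = 75.9 − 21.10 = 54.80 dB SPL.
Σ 10^(L/10) = 4.442e+06 → L_total = 10·log₁₀(4.442e+06) = 66.48 dB SPL.

66.5 dB SPL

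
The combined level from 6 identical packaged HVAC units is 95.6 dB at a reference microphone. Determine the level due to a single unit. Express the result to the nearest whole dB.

6 equal contributions raise the level by 10·log₁₀ 6 = 7.782 dB, so each unit alone gives 95.6 − 7.782.

88 dB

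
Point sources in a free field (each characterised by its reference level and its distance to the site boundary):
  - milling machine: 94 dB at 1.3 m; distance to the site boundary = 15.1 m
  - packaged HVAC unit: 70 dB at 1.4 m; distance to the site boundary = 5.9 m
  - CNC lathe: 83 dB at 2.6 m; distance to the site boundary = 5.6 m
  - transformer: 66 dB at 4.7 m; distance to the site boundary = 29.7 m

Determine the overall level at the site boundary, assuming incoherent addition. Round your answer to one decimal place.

77.9 dB

Propagate each source to the receiver with L = L_ref − 20·log₁₀(r/r_ref), then add intensities.
milling machine: 94 − 20·log₁₀(15.1/1.3) = 94 − 21.30 = 72.70 dB.
packaged HVAC unit: 70 − 20·log₁₀(5.9/1.4) = 70 − 12.49 = 57.51 dB.
CNC lathe: 83 − 20·log₁₀(5.6/2.6) = 83 − 6.66 = 76.34 dB.
transformer: 66 − 20·log₁₀(29.7/4.7) = 66 − 16.01 = 49.99 dB.
Σ 10^(L/10) = 6.229e+07 → L_total = 10·log₁₀(6.229e+07) = 77.94 dB.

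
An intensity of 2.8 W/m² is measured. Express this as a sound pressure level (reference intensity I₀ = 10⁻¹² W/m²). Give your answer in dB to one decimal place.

124.5 dB

I/I₀ = 2.8/10⁻¹² = 2.8×10^12, and L = 10·log₁₀(I/I₀).
L = 10·(0.4472 + 12) = 124.47 dB.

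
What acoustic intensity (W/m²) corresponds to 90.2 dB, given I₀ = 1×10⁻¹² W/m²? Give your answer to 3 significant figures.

0.00105 W/m²

L = 10·log₁₀(I/I₀) ⇒ I = I₀·10^(L/10) = 10⁻¹² × 10^9.02.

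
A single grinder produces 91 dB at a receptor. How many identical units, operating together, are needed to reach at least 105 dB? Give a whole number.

26

The shortfall is 105 − 91 = 14.0 dB, and N units add 10·log₁₀ N, so need 10·log₁₀ N ≥ 14.0.
N ≥ 10^(14.0/10) = 25.119, so N = 26.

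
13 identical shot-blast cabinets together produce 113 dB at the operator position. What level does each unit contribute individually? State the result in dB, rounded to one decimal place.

For N identical incoherent sources L_total = L₁ + 10·log₁₀ N, so L₁ = 113 − 10·log₁₀(13) = 113 − 11.139.

101.9 dB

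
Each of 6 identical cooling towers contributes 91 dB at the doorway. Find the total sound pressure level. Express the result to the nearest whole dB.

99 dB

L_total = L₁ + 10·log₁₀ N for N identical incoherent sources.
L_total = 91 + 10·log₁₀(6) = 91 + 7.782 = 98.78 dB.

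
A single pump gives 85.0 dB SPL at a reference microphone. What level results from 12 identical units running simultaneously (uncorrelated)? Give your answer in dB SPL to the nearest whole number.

96 dB SPL

With 12 equal, uncorrelated contributions the intensity is 12× that of one unit, giving a rise of 10·log₁₀ 12.
L_total = 85.0 + 10·log₁₀(12) = 85.0 + 10.792 = 95.79 dB SPL.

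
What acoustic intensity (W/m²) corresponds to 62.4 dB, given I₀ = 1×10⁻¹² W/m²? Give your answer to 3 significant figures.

1.74e-06 W/m²

L = 10·log₁₀(I/I₀) ⇒ I = I₀·10^(L/10) = 10⁻¹² × 10^6.24.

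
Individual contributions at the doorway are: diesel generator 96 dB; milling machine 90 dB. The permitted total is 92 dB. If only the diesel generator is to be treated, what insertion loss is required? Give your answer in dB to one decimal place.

8.3 dB

The untreated sources together contribute 10^(90/10) = 1.000e+09, i.e. 90.00 dB.
The limit corresponds to 10^(92/10) = 1.585e+09; subtracting the fixed part leaves 5.849e+08 for the diesel generator, i.e. 87.67 dB.
So the diesel generator must be reduced from 96 to 87.67 dB: IL = 8.33 dB.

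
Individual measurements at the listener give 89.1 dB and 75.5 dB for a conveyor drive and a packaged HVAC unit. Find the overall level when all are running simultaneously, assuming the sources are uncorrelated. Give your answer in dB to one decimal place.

89.3 dB

For uncorrelated sources the intensities add, so convert each level to linear form, sum, and take 10·log₁₀ of the total.
Σ 10^(L/10) = 10^(89.1/10) + 10^(75.5/10) = 8.483e+08.
L_total = 10·log₁₀(8.483e+08) = 89.29 dB.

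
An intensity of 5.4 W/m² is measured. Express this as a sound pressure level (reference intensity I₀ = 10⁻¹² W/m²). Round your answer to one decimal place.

Dividing by I₀ shifts the exponent by 12: I/I₀ = 5.4×10^12.
L = 10·(0.7324 + 12) = 127.32 dB.

127.3 dB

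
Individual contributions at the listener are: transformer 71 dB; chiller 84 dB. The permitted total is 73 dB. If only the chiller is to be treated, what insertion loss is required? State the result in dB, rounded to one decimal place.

15.3 dB

Fixed contribution from the other source: Σ 10^(L/10) = 10^(71/10) = 1.259e+07 (71.00 dB).
The limit corresponds to 10^(73/10) = 1.995e+07; subtracting the fixed part leaves 7.363e+06 for the chiller, i.e. 68.67 dB.
Required insertion loss = 84 − 68.67 = 15.33 dB.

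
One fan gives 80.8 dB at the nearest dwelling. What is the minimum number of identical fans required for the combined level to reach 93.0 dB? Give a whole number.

The shortfall is 93.0 − 80.8 = 12.2 dB, and N units add 10·log₁₀ N, so need 10·log₁₀ N ≥ 12.2.
N ≥ 10^(12.2/10) = 16.596, so N = 17.

17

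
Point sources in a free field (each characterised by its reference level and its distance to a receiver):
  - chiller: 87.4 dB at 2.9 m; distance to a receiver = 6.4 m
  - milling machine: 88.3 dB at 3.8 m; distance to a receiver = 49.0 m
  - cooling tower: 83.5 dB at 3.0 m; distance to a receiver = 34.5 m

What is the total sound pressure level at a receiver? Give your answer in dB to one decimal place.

80.7 dB

Apply inverse-square spreading to bring every level to the receiver, then sum 10^(L/10).
chiller: 87.4 − 20·log₁₀(6.4/2.9) = 87.4 − 6.88 = 80.52 dB.
milling machine: 88.3 − 20·log₁₀(49.0/3.8) = 88.3 − 22.21 = 66.09 dB.
cooling tower: 83.5 − 20·log₁₀(34.5/3.0) = 83.5 − 21.21 = 62.29 dB.
Σ 10^(L/10) = 1.186e+08 → L_total = 10·log₁₀(1.186e+08) = 80.74 dB.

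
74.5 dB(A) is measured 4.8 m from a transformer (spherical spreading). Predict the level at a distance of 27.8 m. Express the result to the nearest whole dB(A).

Spherical spreading from a point source gives a 20·log₁₀(r₂/r₁) drop.
L₂ = 74.5 − 20·log₁₀(27.8/4.8) = 74.5 − 15.256 = 59.24 dB(A).

59 dB(A)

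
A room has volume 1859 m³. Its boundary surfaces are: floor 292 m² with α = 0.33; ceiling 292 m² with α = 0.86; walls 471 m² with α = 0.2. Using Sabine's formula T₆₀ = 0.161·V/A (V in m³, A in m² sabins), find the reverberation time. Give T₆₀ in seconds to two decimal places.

0.68 s

Summing Sᵢαᵢ: 292·0.33 + 292·0.86 + 471·0.2 = 441.68 m².
T₆₀ = 0.161 × 1859 / 441.68 = 0.678 s.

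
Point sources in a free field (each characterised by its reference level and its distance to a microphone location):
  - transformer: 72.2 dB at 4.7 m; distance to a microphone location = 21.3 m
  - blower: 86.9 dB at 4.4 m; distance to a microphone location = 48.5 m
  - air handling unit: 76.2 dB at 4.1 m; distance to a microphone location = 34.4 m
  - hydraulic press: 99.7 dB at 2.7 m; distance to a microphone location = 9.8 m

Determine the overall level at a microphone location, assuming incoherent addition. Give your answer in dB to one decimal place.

Propagate each source to the receiver with L = L_ref − 20·log₁₀(r/r_ref), then add intensities.
transformer: 72.2 − 20·log₁₀(21.3/4.7) = 72.2 − 13.13 = 59.07 dB.
blower: 86.9 − 20·log₁₀(48.5/4.4) = 86.9 − 20.85 = 66.05 dB.
air handling unit: 76.2 − 20·log₁₀(34.4/4.1) = 76.2 − 18.48 = 57.72 dB.
hydraulic press: 99.7 − 20·log₁₀(9.8/2.7) = 99.7 − 11.20 = 88.50 dB.
Σ 10^(L/10) = 7.138e+08 → L_total = 10·log₁₀(7.138e+08) = 88.54 dB.

88.5 dB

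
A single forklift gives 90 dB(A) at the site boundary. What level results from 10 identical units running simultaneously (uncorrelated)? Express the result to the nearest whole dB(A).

100 dB(A)

With 10 equal, uncorrelated contributions the intensity is 10× that of one unit, giving a rise of 10·log₁₀ 10.
L_total = 90 + 10·log₁₀(10) = 90 + 10.000 = 100.00 dB(A).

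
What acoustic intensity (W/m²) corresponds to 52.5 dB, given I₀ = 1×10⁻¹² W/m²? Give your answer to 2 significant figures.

I = I₀·10^(L/10) = 10⁻¹² × 10^(52.5/10) = 10^(-6.750).

1.8e-07 W/m²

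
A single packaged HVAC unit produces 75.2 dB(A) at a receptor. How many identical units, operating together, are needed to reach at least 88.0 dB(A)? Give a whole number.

20

The shortfall is 88.0 − 75.2 = 12.8 dB, and N units add 10·log₁₀ N, so need 10·log₁₀ N ≥ 12.8.
N ≥ 10^(12.8/10) = 19.055, so N = 20.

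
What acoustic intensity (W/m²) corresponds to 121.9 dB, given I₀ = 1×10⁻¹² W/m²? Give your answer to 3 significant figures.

L = 10·log₁₀(I/I₀) ⇒ I = I₀·10^(L/10) = 10⁻¹² × 10^12.19.

1.55 W/m²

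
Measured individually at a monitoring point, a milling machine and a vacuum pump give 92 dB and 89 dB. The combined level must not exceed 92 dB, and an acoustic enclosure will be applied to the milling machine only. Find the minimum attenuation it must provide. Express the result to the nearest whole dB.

The untreated sources together contribute 10^(89/10) = 7.943e+08, i.e. 89.00 dB.
To meet 92 dB overall, the treated milling machine may contribute at most 10^(92/10) − 7.943e+08 = 7.906e+08, i.e. 88.98 dB.
Required insertion loss = 92 − 88.98 = 3.02 dB.

3 dB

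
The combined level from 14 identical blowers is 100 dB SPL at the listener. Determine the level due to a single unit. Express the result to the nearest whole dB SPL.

14 equal contributions raise the level by 10·log₁₀ 14 = 11.461 dB, so each unit alone gives 100 − 11.461.

89 dB SPL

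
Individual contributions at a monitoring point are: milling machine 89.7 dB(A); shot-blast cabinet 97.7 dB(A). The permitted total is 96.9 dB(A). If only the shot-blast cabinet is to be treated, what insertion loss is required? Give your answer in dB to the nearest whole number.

2 dB

Fixed contribution from the other source: Σ 10^(L/10) = 10^(89.7/10) = 9.333e+08 (89.70 dB(A)).
To meet 96.9 dB(A) overall, the treated shot-blast cabinet may contribute at most 10^(96.9/10) − 9.333e+08 = 3.965e+09, i.e. 95.98 dB(A).
Required insertion loss = 97.7 − 95.98 = 1.72 dB.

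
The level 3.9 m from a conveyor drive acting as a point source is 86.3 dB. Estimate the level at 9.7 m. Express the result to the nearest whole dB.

Spherical spreading from a point source gives a 20·log₁₀(r₂/r₁) drop.
L₂ = 86.3 − 20·log₁₀(9.7/3.9) = 86.3 − 7.914 = 78.39 dB.

78 dB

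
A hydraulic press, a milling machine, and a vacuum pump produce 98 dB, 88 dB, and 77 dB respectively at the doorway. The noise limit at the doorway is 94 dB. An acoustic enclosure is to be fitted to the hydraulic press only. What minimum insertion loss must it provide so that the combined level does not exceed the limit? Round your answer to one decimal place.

5.4 dB

The untreated sources together contribute 10^(88/10) + 10^(77/10) = 6.811e+08, i.e. 88.33 dB.
To meet 94 dB overall, the treated hydraulic press may contribute at most 10^(94/10) − 6.811e+08 = 1.831e+09, i.e. 92.63 dB.
So the hydraulic press must be reduced from 98 to 92.63 dB: IL = 5.37 dB.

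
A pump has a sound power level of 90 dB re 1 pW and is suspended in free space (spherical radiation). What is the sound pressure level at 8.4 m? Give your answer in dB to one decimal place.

60.5 dB

L_p = L_w − 10·log₁₀(4π·r²) with r = 8.4 m.
4π·r² = 886.7 m², 10·log₁₀ of that is 29.478 dB.
L_p = 90 − 29.478 = 60.52 dB.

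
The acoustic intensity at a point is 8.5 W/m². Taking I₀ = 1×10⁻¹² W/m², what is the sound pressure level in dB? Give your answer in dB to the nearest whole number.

129 dB

Dividing by I₀ shifts the exponent by 12: I/I₀ = 8.5×10^12.
L = 10·(0.9294 + 12) = 129.29 dB.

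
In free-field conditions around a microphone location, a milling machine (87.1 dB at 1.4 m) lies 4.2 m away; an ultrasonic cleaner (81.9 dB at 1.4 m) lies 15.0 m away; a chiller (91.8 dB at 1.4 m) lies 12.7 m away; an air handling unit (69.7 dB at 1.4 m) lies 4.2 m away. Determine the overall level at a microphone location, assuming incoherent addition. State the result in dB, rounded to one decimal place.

Apply inverse-square spreading to bring every level to the receiver, then sum 10^(L/10).
milling machine: 87.1 − 20·log₁₀(4.2/1.4) = 87.1 − 9.54 = 77.56 dB.
ultrasonic cleaner: 81.9 − 20·log₁₀(15.0/1.4) = 81.9 − 20.60 = 61.30 dB.
chiller: 91.8 − 20·log₁₀(12.7/1.4) = 91.8 − 19.15 = 72.65 dB.
air handling unit: 69.7 − 20·log₁₀(4.2/1.4) = 69.7 − 9.54 = 60.16 dB.
Σ 10^(L/10) = 7.776e+07 → L_total = 10·log₁₀(7.776e+07) = 78.91 dB.

78.9 dB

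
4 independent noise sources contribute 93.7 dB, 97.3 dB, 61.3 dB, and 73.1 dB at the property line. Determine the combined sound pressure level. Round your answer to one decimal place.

For uncorrelated sources the intensities add, so convert each level to linear form, sum, and take 10·log₁₀ of the total.
Σ 10^(L/10) = 10^(93.7/10) + 10^(97.3/10) + 10^(61.3/10) + 10^(73.1/10) = 7.736e+09.
L_total = 10·log₁₀(7.736e+09) = 98.89 dB.

98.9 dB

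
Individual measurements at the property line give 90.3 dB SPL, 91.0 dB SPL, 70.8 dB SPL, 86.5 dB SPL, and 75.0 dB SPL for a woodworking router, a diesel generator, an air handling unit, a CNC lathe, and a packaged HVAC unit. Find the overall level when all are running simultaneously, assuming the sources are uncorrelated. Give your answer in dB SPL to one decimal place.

For uncorrelated sources the intensities add, so convert each level to linear form, sum, and take 10·log₁₀ of the total.
Σ 10^(L/10) = 10^(90.3/10) + 10^(91.0/10) + 10^(70.8/10) + 10^(86.5/10) + 10^(75.0/10) = 2.821e+09.
L_total = 10·log₁₀(2.821e+09) = 94.50 dB SPL.

94.5 dB SPL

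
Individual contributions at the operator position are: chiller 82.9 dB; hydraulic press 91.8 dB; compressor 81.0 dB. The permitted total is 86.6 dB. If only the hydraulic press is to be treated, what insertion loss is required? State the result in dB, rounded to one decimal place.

Everything except the hydraulic press sums to 10^(82.9/10) + 10^(81.0/10) = 3.209e+08 in linear terms, 85.06 dB.
The limit corresponds to 10^(86.6/10) = 4.571e+08; subtracting the fixed part leaves 1.362e+08 for the hydraulic press, i.e. 81.34 dB.
Required insertion loss = 91.8 − 81.34 = 10.46 dB.

10.5 dB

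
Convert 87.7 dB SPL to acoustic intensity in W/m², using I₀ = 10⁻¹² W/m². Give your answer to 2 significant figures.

I/I₀ = 10^(87.7/10) = 5.888e+08, so I = 5.888e+08 × 10⁻¹² W/m².

0.00059 W/m²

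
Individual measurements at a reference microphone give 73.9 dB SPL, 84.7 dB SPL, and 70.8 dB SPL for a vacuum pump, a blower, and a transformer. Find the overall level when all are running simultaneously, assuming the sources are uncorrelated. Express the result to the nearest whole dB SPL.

Incoherent sources combine by intensity addition: L_total = 10·log₁₀(Σ 10^(L_i/10)).
Σ 10^(L/10) = 10^(73.9/10) + 10^(84.7/10) + 10^(70.8/10) = 3.317e+08.
L_total = 10·log₁₀(3.317e+08) = 85.21 dB SPL.

85 dB SPL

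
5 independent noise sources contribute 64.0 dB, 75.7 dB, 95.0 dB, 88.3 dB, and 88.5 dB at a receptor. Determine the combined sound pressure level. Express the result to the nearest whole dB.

97 dB

For uncorrelated sources the intensities add, so convert each level to linear form, sum, and take 10·log₁₀ of the total.
Σ 10^(L/10) = 10^(64.0/10) + 10^(75.7/10) + 10^(95.0/10) + 10^(88.3/10) + 10^(88.5/10) = 4.586e+09.
L_total = 10·log₁₀(4.586e+09) = 96.61 dB.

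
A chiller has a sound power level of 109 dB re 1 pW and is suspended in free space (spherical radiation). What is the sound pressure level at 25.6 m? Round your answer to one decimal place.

69.8 dB

The power spreads over a sphere of area 4π·r², so L_p = L_w − 10·log₁₀(4π·r²).
4π·r² = 8235 m², 10·log₁₀ of that is 39.157 dB.
L_p = 109 − 39.157 = 69.84 dB.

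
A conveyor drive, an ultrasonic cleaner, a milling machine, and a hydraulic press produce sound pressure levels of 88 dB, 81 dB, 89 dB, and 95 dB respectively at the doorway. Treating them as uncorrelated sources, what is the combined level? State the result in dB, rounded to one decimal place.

96.7 dB

Incoherent sources combine by intensity addition: L_total = 10·log₁₀(Σ 10^(L_i/10)).
Σ 10^(L/10) = 10^(88/10) + 10^(81/10) + 10^(89/10) + 10^(95/10) = 4.713e+09.
L_total = 10·log₁₀(4.713e+09) = 96.73 dB.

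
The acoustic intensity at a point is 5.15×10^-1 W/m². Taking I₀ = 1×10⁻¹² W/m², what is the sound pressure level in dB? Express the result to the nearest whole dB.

117 dB

L = 10·log₁₀(I/I₀) = 10·log₁₀(5.15×10^-1/10⁻¹²) = 10·log₁₀(5.15×10^11).
L = 10·(0.7118 + 11) = 117.12 dB.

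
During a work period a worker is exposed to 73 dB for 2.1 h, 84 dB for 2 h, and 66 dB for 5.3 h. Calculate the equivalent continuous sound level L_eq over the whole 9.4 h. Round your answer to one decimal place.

77.8 dB

L_eq = 10·log₁₀[(1/T)·Σ tᵢ·10^(Lᵢ/10)] with T = 9.4 h.
Σ tᵢ·10^(Lᵢ/10) = 2.1·10^(73/10) + 2·10^(84/10) + 5.3·10^(66/10) = 5.654e+08.
L_eq = 10·log₁₀(5.654e+08/9.4) = 77.79 dB.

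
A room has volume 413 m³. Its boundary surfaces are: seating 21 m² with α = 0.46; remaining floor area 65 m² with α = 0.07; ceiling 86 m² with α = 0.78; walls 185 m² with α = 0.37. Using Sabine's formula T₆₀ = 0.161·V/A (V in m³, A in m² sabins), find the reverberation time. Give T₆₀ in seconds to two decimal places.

0.44 s

Summing Sᵢαᵢ: 21·0.46 + 65·0.07 + 86·0.78 + 185·0.37 = 149.74 m².
T₆₀ = 0.161 × 413 / 149.74 = 0.444 s.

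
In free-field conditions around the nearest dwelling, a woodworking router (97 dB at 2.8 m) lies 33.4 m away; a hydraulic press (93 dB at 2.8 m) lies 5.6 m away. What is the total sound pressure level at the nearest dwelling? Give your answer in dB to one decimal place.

87.3 dB

Propagate each source to the receiver with L = L_ref − 20·log₁₀(r/r_ref), then add intensities.
woodworking router: 97 − 20·log₁₀(33.4/2.8) = 97 − 21.53 = 75.47 dB.
hydraulic press: 93 − 20·log₁₀(5.6/2.8) = 93 − 6.02 = 86.98 dB.
Σ 10^(L/10) = 5.340e+08 → L_total = 10·log₁₀(5.340e+08) = 87.28 dB.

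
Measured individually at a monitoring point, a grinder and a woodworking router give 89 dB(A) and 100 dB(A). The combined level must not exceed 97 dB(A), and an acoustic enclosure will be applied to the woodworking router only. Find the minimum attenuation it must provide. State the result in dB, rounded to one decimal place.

Fixed contribution from the other source: Σ 10^(L/10) = 10^(89/10) = 7.943e+08 (89.00 dB(A)).
The limit corresponds to 10^(97/10) = 5.012e+09; subtracting the fixed part leaves 4.218e+09 for the woodworking router, i.e. 96.25 dB(A).
So the woodworking router must be reduced from 100 to 96.25 dB(A): IL = 3.75 dB.

3.7 dB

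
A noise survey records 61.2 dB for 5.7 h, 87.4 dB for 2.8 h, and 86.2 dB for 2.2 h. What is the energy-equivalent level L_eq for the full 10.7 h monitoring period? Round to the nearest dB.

Weight each interval's intensity by its duration and average over T = 10.7 h:
Σ tᵢ·10^(Lᵢ/10) = 5.7·10^(61.2/10) + 2.8·10^(87.4/10) + 2.2·10^(86.2/10) = 2.463e+09.
L_eq = 10·log₁₀(2.463e+09/10.7) = 83.62 dB.

84 dB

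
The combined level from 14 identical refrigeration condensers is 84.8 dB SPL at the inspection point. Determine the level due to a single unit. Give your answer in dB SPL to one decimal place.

73.3 dB SPL

For N identical incoherent sources L_total = L₁ + 10·log₁₀ N, so L₁ = 84.8 − 10·log₁₀(14) = 84.8 − 11.461.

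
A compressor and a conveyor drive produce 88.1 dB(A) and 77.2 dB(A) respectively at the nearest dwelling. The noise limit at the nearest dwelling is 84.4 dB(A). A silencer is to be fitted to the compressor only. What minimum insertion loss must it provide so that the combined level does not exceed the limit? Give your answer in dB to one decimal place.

4.6 dB

The untreated sources together contribute 10^(77.2/10) = 5.248e+07, i.e. 77.20 dB(A).
The limit corresponds to 10^(84.4/10) = 2.754e+08; subtracting the fixed part leaves 2.229e+08 for the compressor, i.e. 83.48 dB(A).
So the compressor must be reduced from 88.1 to 83.48 dB(A): IL = 4.62 dB.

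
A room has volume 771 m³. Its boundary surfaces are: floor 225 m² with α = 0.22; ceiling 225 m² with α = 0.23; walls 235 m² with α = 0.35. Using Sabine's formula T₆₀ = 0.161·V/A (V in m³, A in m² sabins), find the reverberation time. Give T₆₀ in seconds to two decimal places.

Total absorption A = 225·0.22 + 225·0.23 + 235·0.35 = 183.50 m² sabins.
T₆₀ = 0.161 × 771 / 183.50 = 0.676 s.

0.68 s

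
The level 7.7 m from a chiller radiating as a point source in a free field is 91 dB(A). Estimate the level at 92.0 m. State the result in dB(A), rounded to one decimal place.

For a point source, L₂ = L₁ − 20·log₁₀(r₂/r₁).
L₂ = 91 − 20·log₁₀(92.0/7.7) = 91 − 21.546 = 69.45 dB(A).

69.5 dB(A)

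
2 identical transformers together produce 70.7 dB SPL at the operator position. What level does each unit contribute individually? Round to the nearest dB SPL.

68 dB SPL

2 equal contributions raise the level by 10·log₁₀ 2 = 3.010 dB, so each unit alone gives 70.7 − 3.010.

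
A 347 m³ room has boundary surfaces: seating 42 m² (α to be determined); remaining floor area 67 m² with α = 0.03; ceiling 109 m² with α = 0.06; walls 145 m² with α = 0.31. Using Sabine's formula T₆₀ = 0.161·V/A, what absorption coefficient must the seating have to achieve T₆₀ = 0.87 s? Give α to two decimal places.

0.26

Required total absorption A = 0.161·347/0.87 = 64.21 m².
Absorption from the other surfaces = 67·0.03 + 109·0.06 + 145·0.31 = 53.50 m², so the seating must supply 10.71 m² over 42 m².
α = 10.71/42 = 0.255.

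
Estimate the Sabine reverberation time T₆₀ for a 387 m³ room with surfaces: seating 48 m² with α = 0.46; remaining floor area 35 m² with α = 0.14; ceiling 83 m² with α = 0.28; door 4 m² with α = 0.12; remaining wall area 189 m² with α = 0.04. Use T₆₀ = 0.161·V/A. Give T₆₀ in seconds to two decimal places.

Total absorption A = 48·0.46 + 35·0.14 + 83·0.28 + 4·0.12 + 189·0.04 = 58.26 m² sabins.
T₆₀ = 0.161 × 387 / 58.26 = 1.069 s.

1.07 s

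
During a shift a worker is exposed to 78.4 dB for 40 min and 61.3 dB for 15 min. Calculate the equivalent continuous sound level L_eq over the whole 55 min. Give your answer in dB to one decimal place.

77.0 dB

Weight each interval's intensity by its duration and average over T = 55 min:
Σ tᵢ·10^(Lᵢ/10) = 40·10^(78.4/10) + 15·10^(61.3/10) = 2.788e+09.
L_eq = 10·log₁₀(2.788e+09/55) = 77.05 dB.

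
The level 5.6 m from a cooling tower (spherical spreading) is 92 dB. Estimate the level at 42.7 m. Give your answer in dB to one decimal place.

Point-source attenuation: ΔL = 20·log₁₀(r₂/r₁) = 20·log₁₀(42.7/5.6) = 17.645 dB.
L₂ = 92 − 20·log₁₀(42.7/5.6) = 92 − 17.645 = 74.36 dB.

74.4 dB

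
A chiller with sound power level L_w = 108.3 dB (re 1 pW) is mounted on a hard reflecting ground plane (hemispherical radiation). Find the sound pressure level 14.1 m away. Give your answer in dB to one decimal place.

77.3 dB

The power spreads over a hemisphere of area 2π·r², so L_p = L_w − 10·log₁₀(2π·r²).
2π·r² = 1249 m², 10·log₁₀ of that is 30.966 dB.
L_p = 108.3 − 30.966 = 77.33 dB.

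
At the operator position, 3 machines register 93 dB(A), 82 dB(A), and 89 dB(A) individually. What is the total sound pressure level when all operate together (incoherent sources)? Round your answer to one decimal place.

94.7 dB(A)

Incoherent sources combine by intensity addition: L_total = 10·log₁₀(Σ 10^(L_i/10)).
Σ 10^(L/10) = 10^(93/10) + 10^(82/10) + 10^(89/10) = 2.948e+09.
L_total = 10·log₁₀(2.948e+09) = 94.70 dB(A).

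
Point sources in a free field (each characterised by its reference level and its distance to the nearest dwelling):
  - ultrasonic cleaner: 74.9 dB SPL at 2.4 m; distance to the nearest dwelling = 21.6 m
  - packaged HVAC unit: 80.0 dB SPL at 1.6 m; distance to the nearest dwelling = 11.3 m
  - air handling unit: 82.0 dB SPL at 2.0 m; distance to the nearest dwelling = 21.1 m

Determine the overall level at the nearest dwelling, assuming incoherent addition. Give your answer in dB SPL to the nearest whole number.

First find each source's level at the receiver (point-source: −20·log₁₀(r/r_ref)), then combine on an intensity basis.
ultrasonic cleaner: 74.9 − 20·log₁₀(21.6/2.4) = 74.9 − 19.08 = 55.82 dB SPL.
packaged HVAC unit: 80.0 − 20·log₁₀(11.3/1.6) = 80.0 − 16.98 = 63.02 dB SPL.
air handling unit: 82.0 − 20·log₁₀(21.1/2.0) = 82.0 − 20.47 = 61.53 dB SPL.
Σ 10^(L/10) = 3.810e+06 → L_total = 10·log₁₀(3.810e+06) = 65.81 dB SPL.

66 dB SPL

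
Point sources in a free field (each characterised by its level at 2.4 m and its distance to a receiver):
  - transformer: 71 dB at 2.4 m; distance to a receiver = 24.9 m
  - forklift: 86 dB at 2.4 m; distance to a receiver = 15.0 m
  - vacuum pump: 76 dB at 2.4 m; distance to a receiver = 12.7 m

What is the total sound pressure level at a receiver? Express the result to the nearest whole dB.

Propagate each source to the receiver with L = L_ref − 20·log₁₀(r/r_ref), then add intensities.
transformer: 71 − 20·log₁₀(24.9/2.4) = 71 − 20.32 = 50.68 dB.
forklift: 86 − 20·log₁₀(15.0/2.4) = 86 − 15.92 = 70.08 dB.
vacuum pump: 76 − 20·log₁₀(12.7/2.4) = 76 − 14.47 = 61.53 dB.
Σ 10^(L/10) = 1.173e+07 → L_total = 10·log₁₀(1.173e+07) = 70.69 dB.

71 dB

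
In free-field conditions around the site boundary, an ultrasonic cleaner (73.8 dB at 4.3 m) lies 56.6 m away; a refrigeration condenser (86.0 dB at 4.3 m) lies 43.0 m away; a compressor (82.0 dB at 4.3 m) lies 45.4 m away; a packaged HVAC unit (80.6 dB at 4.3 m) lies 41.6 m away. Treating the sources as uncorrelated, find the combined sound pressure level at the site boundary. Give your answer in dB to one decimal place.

Propagate each source to the receiver with L = L_ref − 20·log₁₀(r/r_ref), then add intensities.
ultrasonic cleaner: 73.8 − 20·log₁₀(56.6/4.3) = 73.8 − 22.39 = 51.41 dB.
refrigeration condenser: 86.0 − 20·log₁₀(43.0/4.3) = 86.0 − 20.00 = 66.00 dB.
compressor: 82.0 − 20·log₁₀(45.4/4.3) = 82.0 − 20.47 = 61.53 dB.
packaged HVAC unit: 80.6 − 20·log₁₀(41.6/4.3) = 80.6 − 19.71 = 60.89 dB.
Σ 10^(L/10) = 6.768e+06 → L_total = 10·log₁₀(6.768e+06) = 68.30 dB.

68.3 dB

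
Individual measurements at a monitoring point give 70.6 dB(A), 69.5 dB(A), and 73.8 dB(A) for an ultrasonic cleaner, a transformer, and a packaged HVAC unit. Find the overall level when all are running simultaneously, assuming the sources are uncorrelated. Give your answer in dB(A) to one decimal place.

For uncorrelated sources the intensities add, so convert each level to linear form, sum, and take 10·log₁₀ of the total.
Σ 10^(L/10) = 10^(70.6/10) + 10^(69.5/10) + 10^(73.8/10) = 4.438e+07.
L_total = 10·log₁₀(4.438e+07) = 76.47 dB(A).

76.5 dB(A)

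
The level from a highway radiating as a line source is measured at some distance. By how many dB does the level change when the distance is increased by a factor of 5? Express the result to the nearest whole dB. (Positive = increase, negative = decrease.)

With cylindrical spreading the level changes by −10·log₁₀(r₂/r₁).
ΔL = −10·log₁₀(5) = -6.99 dB.

-7 dB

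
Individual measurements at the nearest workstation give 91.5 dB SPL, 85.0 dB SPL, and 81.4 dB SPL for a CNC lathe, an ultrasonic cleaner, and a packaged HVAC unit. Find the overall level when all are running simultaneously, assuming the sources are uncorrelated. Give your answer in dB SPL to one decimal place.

92.7 dB SPL

Incoherent sources combine by intensity addition: L_total = 10·log₁₀(Σ 10^(L_i/10)).
Σ 10^(L/10) = 10^(91.5/10) + 10^(85.0/10) + 10^(81.4/10) = 1.867e+09.
L_total = 10·log₁₀(1.867e+09) = 92.71 dB SPL.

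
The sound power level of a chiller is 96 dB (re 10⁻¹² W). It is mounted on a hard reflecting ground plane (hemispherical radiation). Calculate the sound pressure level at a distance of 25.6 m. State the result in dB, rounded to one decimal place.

59.9 dB

L_p = L_w − 10·log₁₀(2π·r²) with r = 25.6 m.
2π·r² = 4118 m², 10·log₁₀ of that is 36.147 dB.
L_p = 96 − 36.147 = 59.85 dB.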